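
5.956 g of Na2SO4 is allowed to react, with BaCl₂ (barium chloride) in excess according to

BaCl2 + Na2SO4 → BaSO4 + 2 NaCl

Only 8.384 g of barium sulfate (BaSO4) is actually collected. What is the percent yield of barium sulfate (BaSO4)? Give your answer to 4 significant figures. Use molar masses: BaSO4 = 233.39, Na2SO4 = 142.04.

85.67 %

n(Na2SO4) = 5.9560 g / 142.04 g/mol = 0.041932 mol.
From the equation the Na2SO4:BaSO4 mole ratio is 1:1, so n(BaSO4) = 0.041932 × 1/1 = 0.041932 mol.
Mass of BaSO4 = 0.041932 mol × 233.39 g/mol = 9.7865 g.
This is the theoretical yield. Percent yield = 8.384 g / 9.7865 g × 100% = 85.669%.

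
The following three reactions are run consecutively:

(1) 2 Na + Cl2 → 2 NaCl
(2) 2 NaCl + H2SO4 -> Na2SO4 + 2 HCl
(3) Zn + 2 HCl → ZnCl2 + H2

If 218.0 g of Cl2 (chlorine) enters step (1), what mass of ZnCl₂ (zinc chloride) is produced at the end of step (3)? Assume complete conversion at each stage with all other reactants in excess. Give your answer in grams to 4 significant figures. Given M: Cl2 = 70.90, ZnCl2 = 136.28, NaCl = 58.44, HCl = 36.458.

419.0 g

n(Cl2) = 218.0 / 70.90 = 3.0748 mol.
Reaction (1): Cl2→NaCl ratio 1:2 ⇒ n(NaCl) = 6.1495 mol.
Reaction (2): NaCl→HCl ratio 2:2 ⇒ n(HCl) = 6.1495 mol.
Reaction (3): HCl→ZnCl2 ratio 2:1 ⇒ n(ZnCl2) = 3.0748 mol.
Mass of ZnCl2 = 3.0748 × 136.28 = 419.03 g.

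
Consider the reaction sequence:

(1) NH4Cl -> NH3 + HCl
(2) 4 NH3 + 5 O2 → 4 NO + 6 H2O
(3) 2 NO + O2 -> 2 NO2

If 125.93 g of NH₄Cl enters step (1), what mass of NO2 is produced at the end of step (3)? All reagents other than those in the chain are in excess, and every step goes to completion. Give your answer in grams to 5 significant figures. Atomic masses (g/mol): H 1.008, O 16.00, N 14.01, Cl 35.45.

M(NH4Cl) = 14.01 + 4(1.008) + 35.45 = 53.492 g/mol.
M(NO2) = 14.01 + 2(16.00) = 46.01 g/mol.
n(NH4Cl) = 125.93 / 53.492 = 2.35418 mol.
Reaction (1): NH4Cl→NH3 ratio 1:1 ⇒ n(NH3) = 2.35418 mol.
Reaction (2): NH3→NO ratio 4:4 ⇒ n(NO) = 2.35418 mol.
Reaction (3): NO→NO2 ratio 2:2 ⇒ n(NO2) = 2.35418 mol.
Mass of NO2 = 2.35418 × 46.01 = 108.316 g.

108.32 g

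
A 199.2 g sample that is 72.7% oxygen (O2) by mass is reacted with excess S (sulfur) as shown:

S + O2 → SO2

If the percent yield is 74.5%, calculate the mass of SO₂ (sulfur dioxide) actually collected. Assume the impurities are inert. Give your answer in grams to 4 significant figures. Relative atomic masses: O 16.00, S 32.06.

Pure O2 available = 199.2 g × 0.727 = 144.82 g.
M(O2) = 2(16.00) = 32.00 g/mol.
M(SO2) = 32.06 + 2(16.00) = 64.06 g/mol.
n(O2) = 144.82 g / 32.00 g/mol = 4.5256 mol.
From the equation the O2:SO2 mole ratio is 1:1, so n(SO2) = 4.5256 × 1/1 = 4.5256 mol.
Mass of SO2 = 4.5256 mol × 64.06 g/mol = 289.91 g.
Actual mass collected = 289.91 g × 0.745 = 215.98 g.

216.0 g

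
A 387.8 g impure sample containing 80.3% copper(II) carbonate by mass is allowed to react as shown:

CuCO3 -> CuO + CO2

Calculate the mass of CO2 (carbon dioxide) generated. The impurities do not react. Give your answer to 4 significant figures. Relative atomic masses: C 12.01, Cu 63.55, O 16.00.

Mass of pure CuCO3 = 387.8 g × 0.803 = 311.40 g.
M(CuCO3) = 63.55 + 12.01 + 3(16.00) = 123.56 g/mol.
M(CO2) = 12.01 + 2(16.00) = 44.01 g/mol.
n(CuCO3) = 311.40 g / 123.56 g/mol = 2.5203 mol.
From the equation the CuCO3:CO2 mole ratio is 1:1, so n(CO2) = 2.5203 × 1/1 = 2.5203 mol.
Mass of CO2 = 2.5203 mol × 44.01 g/mol = 110.92 g.

110.9 g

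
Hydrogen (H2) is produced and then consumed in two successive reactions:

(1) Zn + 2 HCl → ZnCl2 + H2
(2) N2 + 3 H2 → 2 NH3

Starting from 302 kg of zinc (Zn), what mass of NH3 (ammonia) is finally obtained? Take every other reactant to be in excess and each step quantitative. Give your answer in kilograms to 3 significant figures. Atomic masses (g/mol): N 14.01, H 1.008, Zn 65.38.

M(Zn) = 65.38 g/mol.
M(NH3) = 14.01 + 3(1.008) = 17.034 g/mol.
302 kg = 302000 g.
n(Zn) = 302000 / 65.38 = 4619 mol.
Step 1 gives a 1:1 ratio of Zn to H2, so n(H2) = 4619 mol.
In step 2 the H2:NH3 ratio is 3:2, so n(NH3) = 3079 mol.
Mass of NH3 = 3079 × 17.034 = 52460 g = 52.5 kg.

52.5 kg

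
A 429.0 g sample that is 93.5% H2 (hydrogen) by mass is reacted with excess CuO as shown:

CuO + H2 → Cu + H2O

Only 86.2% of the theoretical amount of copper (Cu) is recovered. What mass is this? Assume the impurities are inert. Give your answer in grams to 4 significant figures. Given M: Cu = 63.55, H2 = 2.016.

10900 g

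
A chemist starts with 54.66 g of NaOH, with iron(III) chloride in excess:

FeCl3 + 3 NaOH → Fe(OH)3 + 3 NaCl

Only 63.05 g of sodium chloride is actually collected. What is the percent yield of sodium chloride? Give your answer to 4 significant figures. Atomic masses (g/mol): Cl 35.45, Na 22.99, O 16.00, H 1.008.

78.95 %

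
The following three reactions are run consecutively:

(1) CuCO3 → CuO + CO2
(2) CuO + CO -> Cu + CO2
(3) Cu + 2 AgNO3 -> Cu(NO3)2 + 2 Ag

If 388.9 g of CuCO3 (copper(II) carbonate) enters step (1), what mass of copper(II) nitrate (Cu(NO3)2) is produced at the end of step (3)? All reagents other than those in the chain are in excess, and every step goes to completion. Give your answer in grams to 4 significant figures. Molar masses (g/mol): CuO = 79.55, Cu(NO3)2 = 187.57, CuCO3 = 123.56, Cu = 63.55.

n(CuCO3) = 388.9 / 123.56 = 3.1475 mol.
Reaction (1): CuCO3→CuO ratio 1:1 ⇒ n(CuO) = 3.1475 mol.
Reaction (2): CuO→Cu ratio 1:1 ⇒ n(Cu) = 3.1475 mol.
Reaction (3): Cu→Cu(NO3)2 ratio 1:1 ⇒ n(Cu(NO3)2) = 3.1475 mol.
Mass of Cu(NO3)2 = 3.1475 × 187.57 = 590.37 g.

590.4 g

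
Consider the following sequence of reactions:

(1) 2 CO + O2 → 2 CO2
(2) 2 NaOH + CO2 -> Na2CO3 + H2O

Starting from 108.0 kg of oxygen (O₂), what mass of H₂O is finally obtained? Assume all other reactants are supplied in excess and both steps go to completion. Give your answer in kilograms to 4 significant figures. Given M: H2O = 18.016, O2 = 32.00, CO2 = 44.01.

108.0 kg = 108000 g.
n(O2) = 108000 / 32.00 = 3375.0 mol.
Step 1 gives a 1:2 ratio of O2 to CO2, so n(CO2) = 6750.0 mol.
In step 2 the CO2:H2O ratio is 1:1, so n(H2O) = 6750.0 mol.
Mass of H2O = 6750.0 × 18.016 = 121610 g = 121.6 kg.

121.6 kg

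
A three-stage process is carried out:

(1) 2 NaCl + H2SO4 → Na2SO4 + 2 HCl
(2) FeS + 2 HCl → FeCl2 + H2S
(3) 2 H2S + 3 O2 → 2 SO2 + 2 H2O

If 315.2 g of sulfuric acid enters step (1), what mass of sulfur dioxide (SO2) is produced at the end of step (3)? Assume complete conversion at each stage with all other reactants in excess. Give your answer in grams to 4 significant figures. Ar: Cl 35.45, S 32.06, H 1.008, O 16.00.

205.9 g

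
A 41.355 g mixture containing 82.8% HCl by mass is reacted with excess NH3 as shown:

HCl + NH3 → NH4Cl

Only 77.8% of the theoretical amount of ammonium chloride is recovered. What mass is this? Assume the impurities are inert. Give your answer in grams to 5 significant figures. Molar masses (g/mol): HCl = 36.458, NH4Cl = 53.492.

39.087 g

Pure HCl available = 41.355 g × 0.828 = 34.2419 g.
n(HCl) = 34.2419 g / 36.458 g/mol = 0.939216 mol.
From the equation the HCl:NH4Cl mole ratio is 1:1, so n(NH4Cl) = 0.939216 × 1/1 = 0.939216 mol.
Mass of NH4Cl = 0.939216 mol × 53.492 g/mol = 50.2405 g.
Actual mass collected = 50.2405 g × 0.778 = 39.0871 g.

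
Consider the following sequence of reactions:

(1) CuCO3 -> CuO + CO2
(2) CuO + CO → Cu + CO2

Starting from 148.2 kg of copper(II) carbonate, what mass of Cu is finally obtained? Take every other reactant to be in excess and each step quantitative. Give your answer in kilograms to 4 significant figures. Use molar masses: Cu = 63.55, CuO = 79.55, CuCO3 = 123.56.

76.22 kg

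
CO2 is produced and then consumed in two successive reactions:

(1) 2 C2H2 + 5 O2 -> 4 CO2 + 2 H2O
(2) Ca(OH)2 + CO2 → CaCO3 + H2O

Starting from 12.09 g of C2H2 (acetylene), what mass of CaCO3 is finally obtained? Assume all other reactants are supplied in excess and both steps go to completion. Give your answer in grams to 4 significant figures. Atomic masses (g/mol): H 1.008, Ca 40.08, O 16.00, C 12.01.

M(C2H2) = 2(12.01) + 2(1.008) = 26.036 g/mol.
M(CaCO3) = 40.08 + 12.01 + 3(16.00) = 100.09 g/mol.
n(C2H2) = 12.090 / 26.036 = 0.46436 mol.
Step 1 gives a 2:4 ratio of C2H2 to CO2, so n(CO2) = 0.92871 mol.
In step 2 the CO2:CaCO3 ratio is 1:1, so n(CaCO3) = 0.92871 mol.
Mass of CaCO3 = 0.92871 × 100.09 = 92.955 g.

92.95 g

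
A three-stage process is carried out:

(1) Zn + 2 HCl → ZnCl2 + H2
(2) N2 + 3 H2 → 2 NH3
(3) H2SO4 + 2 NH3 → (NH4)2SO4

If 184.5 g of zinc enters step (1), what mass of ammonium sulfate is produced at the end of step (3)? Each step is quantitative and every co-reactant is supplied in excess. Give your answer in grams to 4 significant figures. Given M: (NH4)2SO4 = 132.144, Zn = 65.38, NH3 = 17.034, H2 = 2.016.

124.3 g

n(Zn) = 184.5 / 65.38 = 2.8220 mol.
Reaction (1): Zn→H2 ratio 1:1 ⇒ n(H2) = 2.8220 mol.
Reaction (2): H2→NH3 ratio 3:2 ⇒ n(NH3) = 1.8813 mol.
Reaction (3): NH3→(NH4)2SO4 ratio 2:1 ⇒ n((NH4)2SO4) = 0.94065 mol.
Mass of (NH4)2SO4 = 0.94065 × 132.144 = 124.30 g.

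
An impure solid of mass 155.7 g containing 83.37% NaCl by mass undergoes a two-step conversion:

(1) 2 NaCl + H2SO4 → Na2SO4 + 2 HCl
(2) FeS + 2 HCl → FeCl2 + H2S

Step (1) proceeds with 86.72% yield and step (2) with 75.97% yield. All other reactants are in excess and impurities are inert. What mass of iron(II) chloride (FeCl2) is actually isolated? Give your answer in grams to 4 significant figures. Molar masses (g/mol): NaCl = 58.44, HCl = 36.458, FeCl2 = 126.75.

92.74 g

Pure NaCl = 155.7 × 0.8337 = 129.81 g.
n(NaCl) = 129.81 / 58.44 = 2.2212 mol.
Step 1 (NaCl:HCl = 2:2): theoretical n(HCl) = 2.2212 mol; at 86.72% yield, n(HCl) = 1.9262 mol.
Step 2 (HCl:FeCl2 = 2:1): theoretical n(FeCl2) = 0.96311 mol, so theoretical mass = 0.96311 × 126.75 = 122.07 g.
At 75.97% yield, actual mass of FeCl2 = 122.07 × 0.7597 = 92.740 g.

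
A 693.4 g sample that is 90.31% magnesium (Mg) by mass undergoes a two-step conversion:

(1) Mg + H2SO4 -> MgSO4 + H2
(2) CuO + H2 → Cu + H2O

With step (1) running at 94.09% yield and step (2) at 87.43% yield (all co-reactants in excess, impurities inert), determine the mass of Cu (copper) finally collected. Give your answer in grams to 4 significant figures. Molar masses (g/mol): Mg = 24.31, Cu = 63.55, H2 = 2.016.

1347 g

Pure Mg = 693.4 × 0.9031 = 626.21 g.
n(Mg) = 626.21 / 24.31 = 25.759 mol.
Step 1 (Mg:H2 = 1:1): theoretical n(H2) = 25.759 mol; at 94.09% yield, n(H2) = 24.237 mol.
Step 2 (H2:Cu = 1:1): theoretical n(Cu) = 24.237 mol, so theoretical mass = 24.237 × 63.55 = 1540.3 g.
At 87.43% yield, actual mass of Cu = 1540.3 × 0.8743 = 1346.6 g.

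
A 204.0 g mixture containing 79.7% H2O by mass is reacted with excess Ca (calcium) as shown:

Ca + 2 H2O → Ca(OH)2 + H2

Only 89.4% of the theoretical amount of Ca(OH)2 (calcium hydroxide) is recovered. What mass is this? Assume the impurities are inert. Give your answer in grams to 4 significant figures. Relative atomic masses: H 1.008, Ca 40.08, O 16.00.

298.9 g

Pure H2O available = 204.0 g × 0.797 = 162.59 g.
M(H2O) = 2(1.008) + 16.00 = 18.016 g/mol.
M(Ca(OH)2) = 40.08 + 2(16.00) + 2(1.008) = 74.096 g/mol.
n(H2O) = 162.59 g / 18.016 g/mol = 9.0246 mol.
From the equation the H2O:Ca(OH)2 mole ratio is 2:1, so n(Ca(OH)2) = 9.0246 × 1/2 = 4.5123 mol.
Mass of Ca(OH)2 = 4.5123 mol × 74.096 g/mol = 334.35 g.
Actual mass collected = 334.35 g × 0.894 = 298.90 g.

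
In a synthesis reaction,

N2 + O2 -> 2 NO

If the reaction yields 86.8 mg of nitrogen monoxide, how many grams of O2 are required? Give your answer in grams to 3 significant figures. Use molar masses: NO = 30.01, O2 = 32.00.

0.0463 g

Convert: 86.8 mg = 0.08680 g.
n(NO) = 0.08680 g / 30.01 g/mol = 0.002892 mol.
From the equation the NO:O2 mole ratio is 2:1, so n(O2) = 0.002892 × 1/2 = 0.001446 mol.
Mass of O2 = 0.001446 mol × 32.00 g/mol = 0.04628 g.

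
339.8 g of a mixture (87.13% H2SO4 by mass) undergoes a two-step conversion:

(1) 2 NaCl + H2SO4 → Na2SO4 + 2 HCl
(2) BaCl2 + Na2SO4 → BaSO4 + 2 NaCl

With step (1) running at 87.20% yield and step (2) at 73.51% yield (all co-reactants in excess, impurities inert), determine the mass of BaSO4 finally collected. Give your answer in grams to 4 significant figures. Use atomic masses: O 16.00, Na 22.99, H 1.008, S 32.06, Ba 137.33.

451.6 g

Pure H2SO4 = 339.8 × 0.8713 = 296.07 g.
M(H2SO4) = 2(1.008) + 32.06 + 4(16.00) = 98.076 g/mol.
M(BaSO4) = 137.33 + 32.06 + 4(16.00) = 233.39 g/mol.
n(H2SO4) = 296.07 / 98.076 = 3.0188 mol.
Step 1 (H2SO4:Na2SO4 = 1:1): theoretical n(Na2SO4) = 3.0188 mol; at 87.20% yield, n(Na2SO4) = 2.6324 mol.
Step 2 (Na2SO4:BaSO4 = 1:1): theoretical n(BaSO4) = 2.6324 mol, so theoretical mass = 2.6324 × 233.39 = 614.37 g.
At 73.51% yield, actual mass of BaSO4 = 614.37 × 0.7351 = 451.62 g.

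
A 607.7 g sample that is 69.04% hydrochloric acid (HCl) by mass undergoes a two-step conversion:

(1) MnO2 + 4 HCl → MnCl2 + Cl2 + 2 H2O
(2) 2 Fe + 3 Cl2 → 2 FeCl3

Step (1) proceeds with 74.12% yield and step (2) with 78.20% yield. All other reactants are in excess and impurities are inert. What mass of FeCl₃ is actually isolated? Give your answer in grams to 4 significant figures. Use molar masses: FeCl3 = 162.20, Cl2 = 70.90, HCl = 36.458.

180.3 g

Pure HCl = 607.7 × 0.6904 = 419.56 g.
n(HCl) = 419.56 / 36.458 = 11.508 mol.
Step 1 (HCl:Cl2 = 4:1): theoretical n(Cl2) = 2.8770 mol; at 74.12% yield, n(Cl2) = 2.1324 mol.
Step 2 (Cl2:FeCl3 = 3:2): theoretical n(FeCl3) = 1.4216 mol, so theoretical mass = 1.4216 × 162.20 = 230.59 g.
At 78.20% yield, actual mass of FeCl3 = 230.59 × 0.7820 = 180.32 g.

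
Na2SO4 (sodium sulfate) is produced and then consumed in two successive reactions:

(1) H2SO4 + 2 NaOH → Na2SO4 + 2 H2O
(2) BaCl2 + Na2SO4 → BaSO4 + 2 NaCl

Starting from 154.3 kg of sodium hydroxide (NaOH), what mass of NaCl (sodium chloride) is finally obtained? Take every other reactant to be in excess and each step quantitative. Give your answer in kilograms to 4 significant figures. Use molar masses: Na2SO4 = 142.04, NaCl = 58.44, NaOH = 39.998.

154.3 kg = 154300 g.
n(NaOH) = 154300 / 39.998 = 3857.7 mol.
Step 1 gives a 2:1 ratio of NaOH to Na2SO4, so n(Na2SO4) = 1928.8 mol.
In step 2 the Na2SO4:NaCl ratio is 1:2, so n(NaCl) = 3857.7 mol.
Mass of NaCl = 3857.7 × 58.44 = 225440 g = 225.4 kg.

225.4 kg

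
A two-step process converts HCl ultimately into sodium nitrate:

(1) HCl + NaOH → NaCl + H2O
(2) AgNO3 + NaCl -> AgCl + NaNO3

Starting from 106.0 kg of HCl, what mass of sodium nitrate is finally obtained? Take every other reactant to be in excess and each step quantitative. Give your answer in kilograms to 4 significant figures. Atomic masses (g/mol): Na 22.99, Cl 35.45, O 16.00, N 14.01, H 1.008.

247.1 kg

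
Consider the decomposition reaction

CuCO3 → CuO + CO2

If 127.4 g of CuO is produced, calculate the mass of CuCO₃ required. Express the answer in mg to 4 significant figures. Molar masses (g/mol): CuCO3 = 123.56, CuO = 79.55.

197900 mg

n(CuO) = 127.40 g / 79.55 g/mol = 1.6015 mol.
From the equation the CuO:CuCO3 mole ratio is 1:1, so n(CuCO3) = 1.6015 × 1/1 = 1.6015 mol.
Mass of CuCO3 = 1.6015 mol × 123.56 g/mol = 197.88 g.
Converting to mg: 197.88 g = 197900 mg.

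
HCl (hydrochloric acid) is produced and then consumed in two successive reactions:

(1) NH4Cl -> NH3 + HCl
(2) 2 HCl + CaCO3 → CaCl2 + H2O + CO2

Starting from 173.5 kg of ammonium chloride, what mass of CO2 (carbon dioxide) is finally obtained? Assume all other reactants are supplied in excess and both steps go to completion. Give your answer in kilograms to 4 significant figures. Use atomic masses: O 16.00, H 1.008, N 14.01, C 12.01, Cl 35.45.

71.37 kg

M(NH4Cl) = 14.01 + 4(1.008) + 35.45 = 53.492 g/mol.
M(CO2) = 12.01 + 2(16.00) = 44.01 g/mol.
173.5 kg = 173500 g.
n(NH4Cl) = 173500 / 53.492 = 3243.5 mol.
Step 1 gives a 1:1 ratio of NH4Cl to HCl, so n(HCl) = 3243.5 mol.
In step 2 the HCl:CO2 ratio is 2:1, so n(CO2) = 1621.7 mol.
Mass of CO2 = 1621.7 × 44.01 = 71373 g = 71.37 kg.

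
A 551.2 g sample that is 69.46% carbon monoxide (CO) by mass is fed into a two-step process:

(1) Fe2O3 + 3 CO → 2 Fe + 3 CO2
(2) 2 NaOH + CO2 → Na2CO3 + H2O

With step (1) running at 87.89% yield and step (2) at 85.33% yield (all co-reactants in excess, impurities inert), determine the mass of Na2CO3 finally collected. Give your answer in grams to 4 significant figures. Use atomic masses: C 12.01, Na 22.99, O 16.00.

Pure CO = 551.2 × 0.6946 = 382.86 g.
M(CO) = 12.01 + 16.00 = 28.01 g/mol.
M(Na2CO3) = 2(22.99) + 12.01 + 3(16.00) = 105.99 g/mol.
n(CO) = 382.86 / 28.01 = 13.669 mol.
Step 1 (CO:CO2 = 3:3): theoretical n(CO2) = 13.669 mol; at 87.89% yield, n(CO2) = 12.014 mol.
Step 2 (CO2:Na2CO3 = 1:1): theoretical n(Na2CO3) = 12.014 mol, so theoretical mass = 12.014 × 105.99 = 1273.3 g.
At 85.33% yield, actual mass of Na2CO3 = 1273.3 × 0.8533 = 1086.5 g.

1087 g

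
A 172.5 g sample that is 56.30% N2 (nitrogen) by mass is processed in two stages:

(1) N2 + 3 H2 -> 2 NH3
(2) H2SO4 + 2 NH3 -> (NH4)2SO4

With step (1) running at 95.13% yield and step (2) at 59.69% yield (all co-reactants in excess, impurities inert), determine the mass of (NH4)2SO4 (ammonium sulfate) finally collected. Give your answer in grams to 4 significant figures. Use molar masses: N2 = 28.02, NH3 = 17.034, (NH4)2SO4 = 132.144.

260.1 g

Pure N2 = 172.5 × 0.5630 = 97.118 g.
n(N2) = 97.118 / 28.02 = 3.4660 mol.
Step 1 (N2:NH3 = 1:2): theoretical n(NH3) = 6.9320 mol; at 95.13% yield, n(NH3) = 6.5944 mol.
Step 2 (NH3:(NH4)2SO4 = 2:1): theoretical n((NH4)2SO4) = 3.2972 mol, so theoretical mass = 3.2972 × 132.144 = 435.71 g.
At 59.69% yield, actual mass of (NH4)2SO4 = 435.71 × 0.5969 = 260.07 g.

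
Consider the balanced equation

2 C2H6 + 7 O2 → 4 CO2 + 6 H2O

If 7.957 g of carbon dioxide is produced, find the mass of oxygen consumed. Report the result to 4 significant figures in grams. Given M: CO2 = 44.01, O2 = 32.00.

n(CO2) = 7.9570 g / 44.01 g/mol = 0.18080 mol.
From the equation the CO2:O2 mole ratio is 4:7, so n(O2) = 0.18080 × 7/4 = 0.31640 mol.
Mass of O2 = 0.31640 mol × 32.00 g/mol = 10.125 g.

10.12 g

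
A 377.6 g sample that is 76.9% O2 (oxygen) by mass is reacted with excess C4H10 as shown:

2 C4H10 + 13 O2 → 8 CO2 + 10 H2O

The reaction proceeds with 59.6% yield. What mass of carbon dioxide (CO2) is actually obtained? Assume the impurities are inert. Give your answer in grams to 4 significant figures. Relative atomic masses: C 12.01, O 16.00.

Pure O2 available = 377.6 g × 0.769 = 290.37 g.
M(O2) = 2(16.00) = 32.00 g/mol.
M(CO2) = 12.01 + 2(16.00) = 44.01 g/mol.
n(O2) = 290.37 g / 32.00 g/mol = 9.0742 mol.
From the equation the O2:CO2 mole ratio is 13:8, so n(CO2) = 9.0742 × 8/13 = 5.5841 mol.
Mass of CO2 = 5.5841 mol × 44.01 g/mol = 245.76 g.
Actual mass collected = 245.76 g × 0.596 = 146.47 g.

146.5 g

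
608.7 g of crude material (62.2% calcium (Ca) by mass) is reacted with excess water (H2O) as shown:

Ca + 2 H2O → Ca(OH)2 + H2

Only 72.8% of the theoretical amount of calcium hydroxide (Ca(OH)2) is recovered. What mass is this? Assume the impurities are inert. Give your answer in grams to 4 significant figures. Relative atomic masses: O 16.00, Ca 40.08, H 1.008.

509.6 g

Pure Ca available = 608.7 g × 0.622 = 378.61 g.
M(Ca) = 40.08 g/mol.
M(Ca(OH)2) = 40.08 + 2(16.00) + 2(1.008) = 74.096 g/mol.
n(Ca) = 378.61 g / 40.08 g/mol = 9.4464 mol.
From the equation the Ca:Ca(OH)2 mole ratio is 1:1, so n(Ca(OH)2) = 9.4464 × 1/1 = 9.4464 mol.
Mass of Ca(OH)2 = 9.4464 mol × 74.096 g/mol = 699.94 g.
Actual mass collected = 699.94 g × 0.728 = 509.56 g.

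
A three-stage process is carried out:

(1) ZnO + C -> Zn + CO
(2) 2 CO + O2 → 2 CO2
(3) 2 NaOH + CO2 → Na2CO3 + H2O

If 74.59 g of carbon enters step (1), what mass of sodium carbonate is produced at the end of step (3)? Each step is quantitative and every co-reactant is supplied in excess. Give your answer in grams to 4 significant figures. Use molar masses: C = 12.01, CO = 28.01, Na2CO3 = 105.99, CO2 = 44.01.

n(C) = 74.59 / 12.01 = 6.2107 mol.
Reaction (1): C→CO ratio 1:1 ⇒ n(CO) = 6.2107 mol.
Reaction (2): CO→CO2 ratio 2:2 ⇒ n(CO2) = 6.2107 mol.
Reaction (3): CO2→Na2CO3 ratio 1:1 ⇒ n(Na2CO3) = 6.2107 mol.
Mass of Na2CO3 = 6.2107 × 105.99 = 658.27 g.

658.3 g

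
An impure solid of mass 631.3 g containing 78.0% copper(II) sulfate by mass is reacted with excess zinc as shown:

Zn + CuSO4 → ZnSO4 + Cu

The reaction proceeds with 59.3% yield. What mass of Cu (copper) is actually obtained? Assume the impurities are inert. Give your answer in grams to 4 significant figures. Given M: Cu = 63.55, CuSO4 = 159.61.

116.3 g

Pure CuSO4 available = 631.3 g × 0.780 = 492.41 g.
n(CuSO4) = 492.41 g / 159.61 g/mol = 3.0851 mol.
From the equation the CuSO4:Cu mole ratio is 1:1, so n(Cu) = 3.0851 × 1/1 = 3.0851 mol.
Mass of Cu = 3.0851 mol × 63.55 g/mol = 196.06 g.
Actual mass collected = 196.06 g × 0.593 = 116.26 g.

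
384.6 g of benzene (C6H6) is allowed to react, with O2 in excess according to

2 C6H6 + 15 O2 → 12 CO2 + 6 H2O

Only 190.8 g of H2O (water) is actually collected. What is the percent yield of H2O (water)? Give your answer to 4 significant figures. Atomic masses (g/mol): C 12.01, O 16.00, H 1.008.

71.69 %

M(C6H6) = 6(12.01) + 6(1.008) = 78.108 g/mol.
M(H2O) = 2(1.008) + 16.00 = 18.016 g/mol.
n(C6H6) = 384.60 g / 78.108 g/mol = 4.9240 mol.
From the equation the C6H6:H2O mole ratio is 2:6, so n(H2O) = 4.9240 × 6/2 = 14.772 mol.
Mass of H2O = 14.772 mol × 18.016 g/mol = 266.13 g.
This is the theoretical yield. Percent yield = 190.8 g / 266.13 g × 100% = 71.694%.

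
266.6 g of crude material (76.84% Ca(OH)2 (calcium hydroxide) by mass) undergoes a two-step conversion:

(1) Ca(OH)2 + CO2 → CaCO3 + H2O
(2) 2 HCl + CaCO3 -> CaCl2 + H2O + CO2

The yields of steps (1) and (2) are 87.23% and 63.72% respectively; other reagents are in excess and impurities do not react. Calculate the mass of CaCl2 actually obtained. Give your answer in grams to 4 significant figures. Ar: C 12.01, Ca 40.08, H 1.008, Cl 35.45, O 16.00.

170.5 g

Pure Ca(OH)2 = 266.6 × 0.7684 = 204.86 g.
M(Ca(OH)2) = 40.08 + 2(16.00) + 2(1.008) = 74.096 g/mol.
M(CaCl2) = 40.08 + 2(35.45) = 110.98 g/mol.
n(Ca(OH)2) = 204.86 / 74.096 = 2.7647 mol.
Step 1 (Ca(OH)2:CaCO3 = 1:1): theoretical n(CaCO3) = 2.7647 mol; at 87.23% yield, n(CaCO3) = 2.4117 mol.
Step 2 (CaCO3:CaCl2 = 1:1): theoretical n(CaCl2) = 2.4117 mol, so theoretical mass = 2.4117 × 110.98 = 267.65 g.
At 63.72% yield, actual mass of CaCl2 = 267.65 × 0.6372 = 170.55 g.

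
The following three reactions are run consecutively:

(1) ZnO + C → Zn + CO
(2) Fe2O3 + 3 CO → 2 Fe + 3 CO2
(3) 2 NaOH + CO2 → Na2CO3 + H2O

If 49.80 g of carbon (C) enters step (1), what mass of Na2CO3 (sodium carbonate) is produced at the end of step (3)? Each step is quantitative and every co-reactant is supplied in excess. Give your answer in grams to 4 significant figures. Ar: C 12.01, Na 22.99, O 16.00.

439.5 g

M(C) = 12.01 g/mol.
M(Na2CO3) = 2(22.99) + 12.01 + 3(16.00) = 105.99 g/mol.
n(C) = 49.80 / 12.01 = 4.1465 mol.
Reaction (1): C→CO ratio 1:1 ⇒ n(CO) = 4.1465 mol.
Reaction (2): CO→CO2 ratio 3:3 ⇒ n(CO2) = 4.1465 mol.
Reaction (3): CO2→Na2CO3 ratio 1:1 ⇒ n(Na2CO3) = 4.1465 mol.
Mass of Na2CO3 = 4.1465 × 105.99 = 439.49 g.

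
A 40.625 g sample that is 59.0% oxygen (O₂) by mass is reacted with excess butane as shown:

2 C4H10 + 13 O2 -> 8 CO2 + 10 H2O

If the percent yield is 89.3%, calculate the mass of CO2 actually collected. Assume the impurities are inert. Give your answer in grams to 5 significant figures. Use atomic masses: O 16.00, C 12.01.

18.115 g

Pure O2 available = 40.625 g × 0.590 = 23.9688 g.
M(O2) = 2(16.00) = 32.00 g/mol.
M(CO2) = 12.01 + 2(16.00) = 44.01 g/mol.
n(O2) = 23.9688 g / 32.00 g/mol = 0.749023 mol.
From the equation the O2:CO2 mole ratio is 13:8, so n(CO2) = 0.749023 × 8/13 = 0.460938 mol.
Mass of CO2 = 0.460938 mol × 44.01 g/mol = 20.2859 g.
Actual mass collected = 20.2859 g × 0.893 = 18.1153 g.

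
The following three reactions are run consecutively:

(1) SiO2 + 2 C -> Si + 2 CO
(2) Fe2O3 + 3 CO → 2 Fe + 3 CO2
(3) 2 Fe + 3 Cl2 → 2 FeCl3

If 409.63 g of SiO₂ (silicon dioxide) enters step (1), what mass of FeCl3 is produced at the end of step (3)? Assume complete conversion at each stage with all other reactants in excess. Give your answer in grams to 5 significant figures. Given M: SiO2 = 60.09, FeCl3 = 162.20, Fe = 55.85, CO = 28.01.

n(SiO2) = 409.63 / 60.09 = 6.81694 mol.
Reaction (1): SiO2→CO ratio 1:2 ⇒ n(CO) = 13.6339 mol.
Reaction (2): CO→Fe ratio 3:2 ⇒ n(Fe) = 9.08926 mol.
Reaction (3): Fe→FeCl3 ratio 2:2 ⇒ n(FeCl3) = 9.08926 mol.
Mass of FeCl3 = 9.08926 × 162.20 = 1474.28 g.

1474.3 g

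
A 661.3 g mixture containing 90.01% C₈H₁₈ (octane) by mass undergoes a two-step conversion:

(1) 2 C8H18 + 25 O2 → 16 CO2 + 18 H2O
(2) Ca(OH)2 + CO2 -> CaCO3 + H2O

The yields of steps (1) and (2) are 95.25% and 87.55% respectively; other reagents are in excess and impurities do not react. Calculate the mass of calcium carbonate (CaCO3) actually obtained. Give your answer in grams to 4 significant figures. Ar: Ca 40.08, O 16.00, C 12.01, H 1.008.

Pure C8H18 = 661.3 × 0.9001 = 595.24 g.
M(C8H18) = 8(12.01) + 18(1.008) = 114.224 g/mol.
M(CaCO3) = 40.08 + 12.01 + 3(16.00) = 100.09 g/mol.
n(C8H18) = 595.24 / 114.224 = 5.2111 mol.
Step 1 (C8H18:CO2 = 2:16): theoretical n(CO2) = 41.689 mol; at 95.25% yield, n(CO2) = 39.709 mol.
Step 2 (CO2:CaCO3 = 1:1): theoretical n(CaCO3) = 39.709 mol, so theoretical mass = 39.709 × 100.09 = 3974.5 g.
At 87.55% yield, actual mass of CaCO3 = 3974.5 × 0.8755 = 3479.6 g.

3480 g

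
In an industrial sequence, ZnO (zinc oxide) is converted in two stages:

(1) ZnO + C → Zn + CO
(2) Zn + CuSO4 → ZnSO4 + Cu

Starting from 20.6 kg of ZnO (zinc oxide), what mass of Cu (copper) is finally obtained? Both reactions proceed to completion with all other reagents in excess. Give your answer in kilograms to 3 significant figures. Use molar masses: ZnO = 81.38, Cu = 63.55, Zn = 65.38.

16.1 kg

20.6 kg = 20600 g.
n(ZnO) = 20600 / 81.38 = 253.1 mol.
Step 1 gives a 1:1 ratio of ZnO to Zn, so n(Zn) = 253.1 mol.
In step 2 the Zn:Cu ratio is 1:1, so n(Cu) = 253.1 mol.
Mass of Cu = 253.1 × 63.55 = 16090 g = 16.1 kg.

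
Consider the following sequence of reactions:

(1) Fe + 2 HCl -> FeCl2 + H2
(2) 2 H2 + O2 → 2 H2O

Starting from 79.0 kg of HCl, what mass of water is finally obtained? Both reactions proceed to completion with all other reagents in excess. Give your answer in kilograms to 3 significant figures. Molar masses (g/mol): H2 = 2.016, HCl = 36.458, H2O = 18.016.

79.0 kg = 79000 g.
n(HCl) = 79000 / 36.458 = 2167 mol.
Step 1 gives a 2:1 ratio of HCl to H2, so n(H2) = 1083 mol.
In step 2 the H2:H2O ratio is 2:2, so n(H2O) = 1083 mol.
Mass of H2O = 1083 × 18.016 = 19520 g = 19.5 kg.

19.5 kg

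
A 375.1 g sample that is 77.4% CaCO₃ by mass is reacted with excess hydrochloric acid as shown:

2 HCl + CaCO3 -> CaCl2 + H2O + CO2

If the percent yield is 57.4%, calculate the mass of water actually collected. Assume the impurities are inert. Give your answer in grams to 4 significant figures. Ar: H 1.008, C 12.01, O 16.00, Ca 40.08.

30.00 g

Pure CaCO3 available = 375.1 g × 0.774 = 290.33 g.
M(CaCO3) = 40.08 + 12.01 + 3(16.00) = 100.09 g/mol.
M(H2O) = 2(1.008) + 16.00 = 18.016 g/mol.
n(CaCO3) = 290.33 g / 100.09 g/mol = 2.9007 mol.
From the equation the CaCO3:H2O mole ratio is 1:1, so n(H2O) = 2.9007 × 1/1 = 2.9007 mol.
Mass of H2O = 2.9007 mol × 18.016 g/mol = 52.258 g.
Actual mass collected = 52.258 g × 0.574 = 29.996 g.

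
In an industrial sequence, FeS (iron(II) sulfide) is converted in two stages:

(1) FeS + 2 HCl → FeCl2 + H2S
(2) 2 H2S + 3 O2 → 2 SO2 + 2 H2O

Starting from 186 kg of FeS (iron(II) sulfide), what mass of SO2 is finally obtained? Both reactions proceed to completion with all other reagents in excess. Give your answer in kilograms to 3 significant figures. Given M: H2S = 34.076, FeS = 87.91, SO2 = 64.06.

136 kg

186 kg = 186000 g.
n(FeS) = 186000 / 87.91 = 2116 mol.
Step 1 gives a 1:1 ratio of FeS to H2S, so n(H2S) = 2116 mol.
In step 2 the H2S:SO2 ratio is 2:2, so n(SO2) = 2116 mol.
Mass of SO2 = 2116 × 64.06 = 135500 g = 136 kg.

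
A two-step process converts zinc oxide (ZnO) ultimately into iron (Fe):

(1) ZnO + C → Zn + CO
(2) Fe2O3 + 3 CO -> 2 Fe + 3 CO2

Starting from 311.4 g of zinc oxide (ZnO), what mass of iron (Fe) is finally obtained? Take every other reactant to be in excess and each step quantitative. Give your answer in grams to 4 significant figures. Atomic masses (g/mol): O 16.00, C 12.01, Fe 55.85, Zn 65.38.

M(ZnO) = 65.38 + 16.00 = 81.38 g/mol.
M(Fe) = 55.85 g/mol.
n(ZnO) = 311.40 / 81.38 = 3.8265 mol.
Step 1 gives a 1:1 ratio of ZnO to CO, so n(CO) = 3.8265 mol.
In step 2 the CO:Fe ratio is 3:2, so n(Fe) = 2.5510 mol.
Mass of Fe = 2.5510 × 55.85 = 142.47 g.

142.5 g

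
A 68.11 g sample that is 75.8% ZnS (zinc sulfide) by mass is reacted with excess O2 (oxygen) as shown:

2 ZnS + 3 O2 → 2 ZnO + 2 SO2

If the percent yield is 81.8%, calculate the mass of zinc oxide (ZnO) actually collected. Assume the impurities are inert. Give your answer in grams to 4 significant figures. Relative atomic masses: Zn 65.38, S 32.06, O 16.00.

Pure ZnS available = 68.11 g × 0.758 = 51.627 g.
M(ZnS) = 65.38 + 32.06 = 97.44 g/mol.
M(ZnO) = 65.38 + 16.00 = 81.38 g/mol.
n(ZnS) = 51.627 g / 97.44 g/mol = 0.52984 mol.
From the equation the ZnS:ZnO mole ratio is 2:2, so n(ZnO) = 0.52984 × 2/2 = 0.52984 mol.
Mass of ZnO = 0.52984 mol × 81.38 g/mol = 43.118 g.
Actual mass collected = 43.118 g × 0.818 = 35.271 g.

35.27 g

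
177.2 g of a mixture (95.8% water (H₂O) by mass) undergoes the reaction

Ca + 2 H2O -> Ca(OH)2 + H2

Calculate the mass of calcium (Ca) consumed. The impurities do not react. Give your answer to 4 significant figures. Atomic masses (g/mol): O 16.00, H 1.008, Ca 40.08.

188.8 g

Mass of pure H2O = 177.2 g × 0.958 = 169.76 g.
M(H2O) = 2(1.008) + 16.00 = 18.016 g/mol.
M(Ca) = 40.08 g/mol.
n(H2O) = 169.76 g / 18.016 g/mol = 9.4226 mol.
From the equation the H2O:Ca mole ratio is 2:1, so n(Ca) = 9.4226 × 1/2 = 4.7113 mol.
Mass of Ca = 4.7113 mol × 40.08 g/mol = 188.83 g.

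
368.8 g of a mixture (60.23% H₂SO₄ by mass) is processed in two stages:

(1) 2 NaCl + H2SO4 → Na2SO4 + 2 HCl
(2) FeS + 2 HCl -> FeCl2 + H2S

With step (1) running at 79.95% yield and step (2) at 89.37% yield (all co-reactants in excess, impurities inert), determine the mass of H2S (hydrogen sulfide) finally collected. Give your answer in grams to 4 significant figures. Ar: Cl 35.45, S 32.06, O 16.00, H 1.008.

55.14 g

Pure H2SO4 = 368.8 × 0.6023 = 222.13 g.
M(H2SO4) = 2(1.008) + 32.06 + 4(16.00) = 98.076 g/mol.
M(H2S) = 2(1.008) + 32.06 = 34.076 g/mol.
n(H2SO4) = 222.13 / 98.076 = 2.2649 mol.
Step 1 (H2SO4:HCl = 1:2): theoretical n(HCl) = 4.5297 mol; at 79.95% yield, n(HCl) = 3.6215 mol.
Step 2 (HCl:H2S = 2:1): theoretical n(H2S) = 1.8108 mol, so theoretical mass = 1.8108 × 34.076 = 61.703 g.
At 89.37% yield, actual mass of H2S = 61.703 × 0.8937 = 55.144 g.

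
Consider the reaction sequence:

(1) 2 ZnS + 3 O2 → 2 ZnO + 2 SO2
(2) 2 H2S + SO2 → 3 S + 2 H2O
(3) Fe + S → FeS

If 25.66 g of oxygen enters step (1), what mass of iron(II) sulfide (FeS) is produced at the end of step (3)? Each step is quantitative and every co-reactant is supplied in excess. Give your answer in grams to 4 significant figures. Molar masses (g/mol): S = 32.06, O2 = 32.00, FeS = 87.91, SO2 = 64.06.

141.0 g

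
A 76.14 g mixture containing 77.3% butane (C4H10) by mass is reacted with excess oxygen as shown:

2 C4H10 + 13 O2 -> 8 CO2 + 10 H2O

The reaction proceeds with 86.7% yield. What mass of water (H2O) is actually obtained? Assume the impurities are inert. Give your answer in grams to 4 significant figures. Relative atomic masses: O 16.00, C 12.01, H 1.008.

Pure C4H10 available = 76.14 g × 0.773 = 58.856 g.
M(C4H10) = 4(12.01) + 10(1.008) = 58.12 g/mol.
M(H2O) = 2(1.008) + 16.00 = 18.016 g/mol.
n(C4H10) = 58.856 g / 58.12 g/mol = 1.0127 mol.
From the equation the C4H10:H2O mole ratio is 2:10, so n(H2O) = 1.0127 × 10/2 = 5.0633 mol.
Mass of H2O = 5.0633 mol × 18.016 g/mol = 91.221 g.
Actual mass collected = 91.221 g × 0.867 = 79.089 g.

79.09 g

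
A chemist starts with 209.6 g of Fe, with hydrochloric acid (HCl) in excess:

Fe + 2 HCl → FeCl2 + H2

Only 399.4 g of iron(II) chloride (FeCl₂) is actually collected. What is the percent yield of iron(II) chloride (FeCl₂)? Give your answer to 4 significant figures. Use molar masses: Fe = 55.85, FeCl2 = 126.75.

n(Fe) = 209.60 g / 55.85 g/mol = 3.7529 mol.
From the equation the Fe:FeCl2 mole ratio is 1:1, so n(FeCl2) = 3.7529 × 1/1 = 3.7529 mol.
Mass of FeCl2 = 3.7529 mol × 126.75 g/mol = 475.68 g.
This is the theoretical yield. Percent yield = 399.4 g / 475.68 g × 100% = 83.964%.

83.96 %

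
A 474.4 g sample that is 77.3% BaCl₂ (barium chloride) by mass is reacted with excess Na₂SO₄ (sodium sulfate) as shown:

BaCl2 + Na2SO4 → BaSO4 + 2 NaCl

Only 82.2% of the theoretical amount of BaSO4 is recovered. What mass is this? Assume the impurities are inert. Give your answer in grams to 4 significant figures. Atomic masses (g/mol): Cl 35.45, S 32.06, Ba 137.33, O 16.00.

337.9 g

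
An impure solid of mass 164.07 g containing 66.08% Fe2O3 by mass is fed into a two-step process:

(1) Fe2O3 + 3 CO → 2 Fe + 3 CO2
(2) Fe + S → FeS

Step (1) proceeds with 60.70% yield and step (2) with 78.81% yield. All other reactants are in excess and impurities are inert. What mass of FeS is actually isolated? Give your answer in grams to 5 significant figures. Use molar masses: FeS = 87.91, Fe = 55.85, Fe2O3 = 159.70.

Pure Fe2O3 = 164.07 × 0.6608 = 108.417 g.
n(Fe2O3) = 108.417 / 159.70 = 0.678882 mol.
Step 1 (Fe2O3:Fe = 1:2): theoretical n(Fe) = 1.35776 mol; at 60.70% yield, n(Fe) = 0.824163 mol.
Step 2 (Fe:FeS = 1:1): theoretical n(FeS) = 0.824163 mol, so theoretical mass = 0.824163 × 87.91 = 72.4521 g.
At 78.81% yield, actual mass of FeS = 72.4521 × 0.7881 = 57.0995 g.

57.100 g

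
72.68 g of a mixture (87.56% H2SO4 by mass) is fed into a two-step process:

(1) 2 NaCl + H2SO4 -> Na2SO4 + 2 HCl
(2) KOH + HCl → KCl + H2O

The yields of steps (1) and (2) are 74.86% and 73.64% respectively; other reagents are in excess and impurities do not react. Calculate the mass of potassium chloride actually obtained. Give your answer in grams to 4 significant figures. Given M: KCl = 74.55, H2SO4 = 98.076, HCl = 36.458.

Pure H2SO4 = 72.68 × 0.8756 = 63.639 g.
n(H2SO4) = 63.639 / 98.076 = 0.64887 mol.
Step 1 (H2SO4:HCl = 1:2): theoretical n(HCl) = 1.2977 mol; at 74.86% yield, n(HCl) = 0.97149 mol.
Step 2 (HCl:KCl = 1:1): theoretical n(KCl) = 0.97149 mol, so theoretical mass = 0.97149 × 74.55 = 72.424 g.
At 73.64% yield, actual mass of KCl = 72.424 × 0.7364 = 53.333 g.

53.33 g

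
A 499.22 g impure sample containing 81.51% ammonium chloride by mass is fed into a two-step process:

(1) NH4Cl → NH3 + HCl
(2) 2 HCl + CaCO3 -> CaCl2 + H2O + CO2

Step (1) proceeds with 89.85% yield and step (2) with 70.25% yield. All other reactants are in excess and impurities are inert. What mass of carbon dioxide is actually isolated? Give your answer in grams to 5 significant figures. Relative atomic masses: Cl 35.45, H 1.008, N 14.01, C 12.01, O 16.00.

Pure NH4Cl = 499.22 × 0.8151 = 406.914 g.
M(NH4Cl) = 14.01 + 4(1.008) + 35.45 = 53.492 g/mol.
M(CO2) = 12.01 + 2(16.00) = 44.01 g/mol.
n(NH4Cl) = 406.914 / 53.492 = 7.60701 mol.
Step 1 (NH4Cl:HCl = 1:1): theoretical n(HCl) = 7.60701 mol; at 89.85% yield, n(HCl) = 6.83490 mol.
Step 2 (HCl:CO2 = 2:1): theoretical n(CO2) = 3.41745 mol, so theoretical mass = 3.41745 × 44.01 = 150.402 g.
At 70.25% yield, actual mass of CO2 = 150.402 × 0.7025 = 105.657 g.

105.66 g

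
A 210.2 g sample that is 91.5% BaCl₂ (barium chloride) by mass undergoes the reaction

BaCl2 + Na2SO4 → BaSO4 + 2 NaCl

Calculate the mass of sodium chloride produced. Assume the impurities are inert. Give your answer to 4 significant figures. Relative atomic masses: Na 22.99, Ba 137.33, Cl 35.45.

108.0 g

Mass of pure BaCl2 = 210.2 g × 0.915 = 192.33 g.
M(BaCl2) = 137.33 + 2(35.45) = 208.23 g/mol.
M(NaCl) = 22.99 + 35.45 = 58.44 g/mol.
n(BaCl2) = 192.33 g / 208.23 g/mol = 0.92366 mol.
From the equation the BaCl2:NaCl mole ratio is 1:2, so n(NaCl) = 0.92366 × 2/1 = 1.8473 mol.
Mass of NaCl = 1.8473 mol × 58.44 g/mol = 107.96 g.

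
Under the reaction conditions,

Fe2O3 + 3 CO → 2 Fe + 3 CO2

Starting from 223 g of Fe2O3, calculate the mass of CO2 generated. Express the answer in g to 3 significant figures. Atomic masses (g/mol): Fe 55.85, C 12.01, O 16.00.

M(Fe2O3) = 2(55.85) + 3(16.00) = 159.70 g/mol.
M(CO2) = 12.01 + 2(16.00) = 44.01 g/mol.
n(Fe2O3) = 223.0 g / 159.70 g/mol = 1.396 mol.
From the equation the Fe2O3:CO2 mole ratio is 1:3, so n(CO2) = 1.396 × 3/1 = 4.189 mol.
Mass of CO2 = 4.189 mol × 44.01 g/mol = 184.4 g.

184 g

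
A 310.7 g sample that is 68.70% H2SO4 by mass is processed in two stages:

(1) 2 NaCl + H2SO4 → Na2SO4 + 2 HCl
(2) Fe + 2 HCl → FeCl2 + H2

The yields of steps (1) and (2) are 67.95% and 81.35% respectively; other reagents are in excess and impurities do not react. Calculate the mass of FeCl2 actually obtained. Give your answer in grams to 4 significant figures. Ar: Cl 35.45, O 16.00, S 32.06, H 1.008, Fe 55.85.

Pure H2SO4 = 310.7 × 0.6870 = 213.45 g.
M(H2SO4) = 2(1.008) + 32.06 + 4(16.00) = 98.076 g/mol.
M(FeCl2) = 55.85 + 2(35.45) = 126.75 g/mol.
n(H2SO4) = 213.45 / 98.076 = 2.1764 mol.
Step 1 (H2SO4:HCl = 1:2): theoretical n(HCl) = 4.3528 mol; at 67.95% yield, n(HCl) = 2.9577 mol.
Step 2 (HCl:FeCl2 = 2:1): theoretical n(FeCl2) = 1.4789 mol, so theoretical mass = 1.4789 × 126.75 = 187.44 g.
At 81.35% yield, actual mass of FeCl2 = 187.44 × 0.8135 = 152.49 g.

152.5 g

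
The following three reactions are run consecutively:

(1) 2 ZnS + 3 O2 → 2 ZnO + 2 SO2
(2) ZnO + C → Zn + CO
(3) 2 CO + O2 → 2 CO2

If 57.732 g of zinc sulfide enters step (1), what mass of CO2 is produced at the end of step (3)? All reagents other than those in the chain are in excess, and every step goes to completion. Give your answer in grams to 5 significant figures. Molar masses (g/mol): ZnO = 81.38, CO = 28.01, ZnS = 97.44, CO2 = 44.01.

26.075 g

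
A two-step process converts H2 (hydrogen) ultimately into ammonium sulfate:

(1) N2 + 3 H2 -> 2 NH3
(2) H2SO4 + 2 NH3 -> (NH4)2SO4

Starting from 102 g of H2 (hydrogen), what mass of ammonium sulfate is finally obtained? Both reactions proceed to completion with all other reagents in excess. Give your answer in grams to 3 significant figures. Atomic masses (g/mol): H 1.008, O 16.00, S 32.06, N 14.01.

2230 g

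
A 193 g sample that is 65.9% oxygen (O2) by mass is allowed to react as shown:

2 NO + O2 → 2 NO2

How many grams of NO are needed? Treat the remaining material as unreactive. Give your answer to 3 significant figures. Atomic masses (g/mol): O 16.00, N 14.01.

239 g

Mass of pure O2 = 193 g × 0.659 = 127.2 g.
M(O2) = 2(16.00) = 32.00 g/mol.
M(NO) = 14.01 + 16.00 = 30.01 g/mol.
n(O2) = 127.2 g / 32.00 g/mol = 3.975 mol.
From the equation the O2:NO mole ratio is 1:2, so n(NO) = 3.975 × 2/1 = 7.949 mol.
Mass of NO = 7.949 mol × 30.01 g/mol = 238.6 g.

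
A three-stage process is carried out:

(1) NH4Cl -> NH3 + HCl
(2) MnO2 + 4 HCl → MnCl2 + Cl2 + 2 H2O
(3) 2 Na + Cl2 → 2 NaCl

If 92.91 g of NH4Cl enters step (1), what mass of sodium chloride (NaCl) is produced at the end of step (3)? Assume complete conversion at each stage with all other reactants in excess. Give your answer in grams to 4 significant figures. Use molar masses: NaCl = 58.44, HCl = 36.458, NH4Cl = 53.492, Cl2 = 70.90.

n(NH4Cl) = 92.91 / 53.492 = 1.7369 mol.
Reaction (1): NH4Cl→HCl ratio 1:1 ⇒ n(HCl) = 1.7369 mol.
Reaction (2): HCl→Cl2 ratio 4:1 ⇒ n(Cl2) = 0.43422 mol.
Reaction (3): Cl2→NaCl ratio 1:2 ⇒ n(NaCl) = 0.86845 mol.
Mass of NaCl = 0.86845 × 58.44 = 50.752 g.

50.75 g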